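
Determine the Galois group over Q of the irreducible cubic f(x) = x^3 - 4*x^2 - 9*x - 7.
Gal(K/Q) = S_3 (symmetric group of order 6)

Compute the discriminant of x^3 + (-4)*x^2 + (-9)*x + (-7): Δ = -3439. Since Δ is not a rational square, the Galois group is not contained in A_3; it must be the full S_3 (irreducibility of the cubic rules out anything smaller).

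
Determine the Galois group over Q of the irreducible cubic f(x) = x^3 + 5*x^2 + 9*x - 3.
Gal(K/Q) = S_3 (symmetric group of order 6)

Compute the discriminant of x^3 + (5)*x^2 + (9)*x + (-3): Δ = -2064. Since Δ is not a rational square, the Galois group is not contained in A_3; it must be the full S_3 (irreducibility of the cubic rules out anything smaller).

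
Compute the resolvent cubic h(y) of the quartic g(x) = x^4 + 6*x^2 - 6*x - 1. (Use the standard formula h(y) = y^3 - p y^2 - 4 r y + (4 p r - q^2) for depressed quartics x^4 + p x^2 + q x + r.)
h(y) = y^3 - 6*y^2 + 4*y - 60

Identify coefficients: p = 6, q = -6, r = -1.
Plug into h(y) = y^3 - p y^2 - 4 r y + (4 p r - q^2):
  h(y) = y^3 - (6) y^2 - 4*(-1) y + (4*(6)*(-1) - (-6)^2)
       = y^3 + (-6) y^2 + (4) y + (-60).
Simplifying: h(y) = y^3 - 6*y^2 + 4*y - 60.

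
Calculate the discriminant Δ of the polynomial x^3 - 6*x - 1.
Δ = 837

For x^3 + a x^2 + b x + c the discriminant is Δ = 18 a b c - 4 a^3 c + a^2 b^2 - 4 b^3 - 27 c^2.
Plug a = 0, b = -6, c = -1:
  18*(0)*(-6)*(-1) - 4*(0)^3*(-1) + (0)^2*(-6)^2 - 4*(-6)^3 - 27*(-1)^2
  = 0 + (0) + 0 + (864) + (-27)
  = 837.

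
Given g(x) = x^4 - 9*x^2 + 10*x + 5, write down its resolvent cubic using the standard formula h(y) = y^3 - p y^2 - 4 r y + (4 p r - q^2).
h(y) = y^3 + 9*y^2 - 20*y - 280

Identify coefficients: p = -9, q = 10, r = 5.
Plug into h(y) = y^3 - p y^2 - 4 r y + (4 p r - q^2):
  h(y) = y^3 - (-9) y^2 - 4*(5) y + (4*(-9)*(5) - (10)^2)
       = y^3 + (9) y^2 + (-20) y + (-280).
Simplifying: h(y) = y^3 + 9*y^2 - 20*y - 280.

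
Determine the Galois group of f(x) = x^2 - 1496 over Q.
Gal(K/Q) = Z/2Z (cyclic of order 2)

x^2 - 1496 is irreducible over Q since 1496 is not a rational square. The splitting field Q(sqrt(1496)) has degree 2 over Q, and its unique nontrivial automorphism is sqrt(1496) ↦ -sqrt(1496). Hence Gal(Q(sqrt(1496))/Q) = Z/2Z.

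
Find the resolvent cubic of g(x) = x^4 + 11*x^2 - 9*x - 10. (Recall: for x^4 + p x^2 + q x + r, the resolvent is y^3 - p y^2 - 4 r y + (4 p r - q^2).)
h(y) = y^3 - 11*y^2 + 40*y - 521

Identify coefficients: p = 11, q = -9, r = -10.
Plug into h(y) = y^3 - p y^2 - 4 r y + (4 p r - q^2):
  h(y) = y^3 - (11) y^2 - 4*(-10) y + (4*(11)*(-10) - (-9)^2)
       = y^3 + (-11) y^2 + (40) y + (-521).
Simplifying: h(y) = y^3 - 11*y^2 + 40*y - 521.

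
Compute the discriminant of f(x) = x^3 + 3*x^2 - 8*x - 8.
Δ = 5216

For x^3 + a x^2 + b x + c the discriminant is Δ = 18 a b c - 4 a^3 c + a^2 b^2 - 4 b^3 - 27 c^2.
Plug a = 3, b = -8, c = -8:
  18*(3)*(-8)*(-8) - 4*(3)^3*(-8) + (3)^2*(-8)^2 - 4*(-8)^3 - 27*(-8)^2
  = 3456 + (864) + 576 + (2048) + (-1728)
  = 5216.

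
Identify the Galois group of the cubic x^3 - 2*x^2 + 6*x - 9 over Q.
Gal(K/Q) = S_3 (symmetric group of order 6)

Compute the discriminant of x^3 + (-2)*x^2 + (6)*x + (-9): Δ = -1251. Since Δ is not a rational square, the Galois group is not contained in A_3; it must be the full S_3 (irreducibility of the cubic rules out anything smaller).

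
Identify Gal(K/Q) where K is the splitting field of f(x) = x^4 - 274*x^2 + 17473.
Gal(K/Q) = V_4 (Klein four-group, Z/2Z × Z/2Z)

f factors as (x^2 - 101)(x^2 - 173), so the splitting field is K = Q(sqrt(101), sqrt(173)). The elements 101, 173, 17473 are all non-squares in Q, so sqrt(101) and sqrt(173) generate independent quadratic extensions. Thus [K:Q] = 4 and Gal(K/Q) is generated by the two order-2 automorphisms sqrt(101) ↦ -sqrt(101) and sqrt(173) ↦ -sqrt(173), giving V_4.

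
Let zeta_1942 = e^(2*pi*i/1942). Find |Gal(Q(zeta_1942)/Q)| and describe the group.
|Gal(Q(zeta_1942)/Q)| = phi(1942) = 970; group ≅ (Z/1942Z)^* ≅ Z/970Z

The n-th cyclotomic polynomial Φ_1942(x) is the minimal polynomial of zeta_1942 over Q and has degree phi(1942) = 970. So Q(zeta_1942) is a degree-970 Galois extension with Galois group (Z/1942Z)^*. By CRT, (Z/1942Z)^* ≅ (Z/2Z)^* × (Z/971Z)^*. Each prime-power unit group is (Z/2Z)^* ≅ trivial group (order 1); (Z/971Z)^* ≅ Z/970Z. Hence Gal(Q(zeta_1942)/Q) ≅ Z/970Z.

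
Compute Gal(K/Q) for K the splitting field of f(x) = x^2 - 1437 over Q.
Gal(K/Q) = Z/2Z (cyclic of order 2)

x^2 - 1437 is irreducible over Q since 1437 is not a rational square. The splitting field Q(sqrt(1437)) has degree 2 over Q, and its unique nontrivial automorphism is sqrt(1437) ↦ -sqrt(1437). Hence Gal(Q(sqrt(1437))/Q) = Z/2Z.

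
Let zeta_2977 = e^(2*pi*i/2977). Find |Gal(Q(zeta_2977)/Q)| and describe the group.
|Gal(Q(zeta_2977)/Q)| = phi(2977) = 2736; group ≅ (Z/2977Z)^* ≅ Z/12Z × Z/228Z

The n-th cyclotomic polynomial Φ_2977(x) is the minimal polynomial of zeta_2977 over Q and has degree phi(2977) = 2736. So Q(zeta_2977) is a degree-2736 Galois extension with Galois group (Z/2977Z)^*. By CRT, (Z/2977Z)^* ≅ (Z/13Z)^* × (Z/229Z)^*. Each prime-power unit group is (Z/13Z)^* ≅ Z/12Z; (Z/229Z)^* ≅ Z/228Z. Hence Gal(Q(zeta_2977)/Q) ≅ Z/12Z × Z/228Z.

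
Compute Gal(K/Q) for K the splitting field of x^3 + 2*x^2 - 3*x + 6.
Gal(K/Q) = S_3 (symmetric group of order 6)

Compute the discriminant of x^3 + (2)*x^2 + (-3)*x + (6): Δ = -1668. Since Δ is not a rational square, the Galois group is not contained in A_3; it must be the full S_3 (irreducibility of the cubic rules out anything smaller).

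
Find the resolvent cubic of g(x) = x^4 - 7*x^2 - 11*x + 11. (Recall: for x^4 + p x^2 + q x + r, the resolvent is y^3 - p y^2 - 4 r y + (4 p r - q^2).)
h(y) = y^3 + 7*y^2 - 44*y - 429

Identify coefficients: p = -7, q = -11, r = 11.
Plug into h(y) = y^3 - p y^2 - 4 r y + (4 p r - q^2):
  h(y) = y^3 - (-7) y^2 - 4*(11) y + (4*(-7)*(11) - (-11)^2)
       = y^3 + (7) y^2 + (-44) y + (-429).
Simplifying: h(y) = y^3 + 7*y^2 - 44*y - 429.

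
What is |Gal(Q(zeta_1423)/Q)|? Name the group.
|Gal(Q(zeta_1423)/Q)| = phi(1423) = 1422; group ≅ (Z/1423Z)^* ≅ Z/1422Z

The n-th cyclotomic polynomial Φ_1423(x) is the minimal polynomial of zeta_1423 over Q and has degree phi(1423) = 1422. So Q(zeta_1423) is a degree-1422 Galois extension with Galois group (Z/1423Z)^*. (Z/1423Z)^* is cyclic since 1423 is an odd prime power (or 4). Hence Gal(Q(zeta_1423)/Q) ≅ Z/1422Z.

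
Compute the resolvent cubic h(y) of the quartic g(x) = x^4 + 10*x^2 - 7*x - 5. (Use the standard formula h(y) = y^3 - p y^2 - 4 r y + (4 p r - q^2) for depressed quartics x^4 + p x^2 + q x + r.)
h(y) = y^3 - 10*y^2 + 20*y - 249

Identify coefficients: p = 10, q = -7, r = -5.
Plug into h(y) = y^3 - p y^2 - 4 r y + (4 p r - q^2):
  h(y) = y^3 - (10) y^2 - 4*(-5) y + (4*(10)*(-5) - (-7)^2)
       = y^3 + (-10) y^2 + (20) y + (-249).
Simplifying: h(y) = y^3 - 10*y^2 + 20*y - 249.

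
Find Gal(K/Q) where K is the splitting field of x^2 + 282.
Gal(K/Q) = Z/2Z (cyclic of order 2)

x^2 + 282 is irreducible over Q since -282 is not a rational square. The splitting field Q(sqrt(-282)) has degree 2 over Q, and its unique nontrivial automorphism is sqrt(-282) ↦ -sqrt(-282). Hence Gal(Q(sqrt(-282))/Q) = Z/2Z.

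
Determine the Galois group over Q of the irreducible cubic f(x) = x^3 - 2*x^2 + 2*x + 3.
Gal(K/Q) = S_3 (symmetric group of order 6)

Compute the discriminant of x^3 + (-2)*x^2 + (2)*x + (3): Δ = -379. Since Δ is not a rational square, the Galois group is not contained in A_3; it must be the full S_3 (irreducibility of the cubic rules out anything smaller).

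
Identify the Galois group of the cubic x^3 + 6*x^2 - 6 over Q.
Gal(K/Q) = S_3 (symmetric group of order 6)

Compute the discriminant of x^3 + (6)*x^2 + (0)*x + (-6): Δ = 4212. Since Δ is not a rational square, the Galois group is not contained in A_3; it must be the full S_3 (irreducibility of the cubic rules out anything smaller).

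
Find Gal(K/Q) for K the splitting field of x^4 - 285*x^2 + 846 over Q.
Gal(K/Q) = V_4 (Klein four-group, Z/2Z × Z/2Z)

f factors as (x^2 - 3)(x^2 - 282), so the splitting field is K = Q(sqrt(3), sqrt(282)). The elements 3, 282, 846 are all non-squares in Q, so sqrt(3) and sqrt(282) generate independent quadratic extensions. Thus [K:Q] = 4 and Gal(K/Q) is generated by the two order-2 automorphisms sqrt(3) ↦ -sqrt(3) and sqrt(282) ↦ -sqrt(282), giving V_4.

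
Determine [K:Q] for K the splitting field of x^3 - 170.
[K:Q] = 6

x^3 - 170 has one real root r = 170^(1/3) and two complex roots r*zeta_3, r*zeta_3^2 where zeta_3 = e^(2*pi*i/3). The splitting field is Q(r, zeta_3). [Q(r):Q] = 3 and [Q(zeta_3):Q] = 2 with gcd = 1, so [Q(r, zeta_3):Q] = 3 * 2 = 6.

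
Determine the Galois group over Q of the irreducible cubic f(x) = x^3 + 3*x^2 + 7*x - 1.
Gal(K/Q) = S_3 (symmetric group of order 6)

Compute the discriminant of x^3 + (3)*x^2 + (7)*x + (-1): Δ = -1228. Since Δ is not a rational square, the Galois group is not contained in A_3; it must be the full S_3 (irreducibility of the cubic rules out anything smaller).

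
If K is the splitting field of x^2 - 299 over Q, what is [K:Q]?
[K:Q] = 2

The polynomial x^2 - 299 is irreducible over Q since 299 is not a perfect square. Its splitting field is Q(sqrt(299)), which has degree 2 over Q.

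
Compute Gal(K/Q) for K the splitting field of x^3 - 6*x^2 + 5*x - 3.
Gal(K/Q) = S_3 (symmetric group of order 6)

Compute the discriminant of x^3 + (-6)*x^2 + (5)*x + (-3): Δ = -815. Since Δ is not a rational square, the Galois group is not contained in A_3; it must be the full S_3 (irreducibility of the cubic rules out anything smaller).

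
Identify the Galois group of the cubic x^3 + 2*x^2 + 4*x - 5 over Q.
Gal(K/Q) = S_3 (symmetric group of order 6)

Compute the discriminant of x^3 + (2)*x^2 + (4)*x + (-5): Δ = -1427. Since Δ is not a rational square, the Galois group is not contained in A_3; it must be the full S_3 (irreducibility of the cubic rules out anything smaller).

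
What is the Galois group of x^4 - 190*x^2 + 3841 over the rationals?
Gal(K/Q) = V_4 (Klein four-group, Z/2Z × Z/2Z)

f factors as (x^2 - 23)(x^2 - 167), so the splitting field is K = Q(sqrt(23), sqrt(167)). The elements 23, 167, 3841 are all non-squares in Q, so sqrt(23) and sqrt(167) generate independent quadratic extensions. Thus [K:Q] = 4 and Gal(K/Q) is generated by the two order-2 automorphisms sqrt(23) ↦ -sqrt(23) and sqrt(167) ↦ -sqrt(167), giving V_4.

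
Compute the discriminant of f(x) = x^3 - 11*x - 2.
Δ = 5216

For a depressed cubic x^3 + p x + q the discriminant is Δ = -4 p^3 - 27 q^2 = -4*(-11)^3 - 27*(-2)^2 = 5324 - 108 = 5216.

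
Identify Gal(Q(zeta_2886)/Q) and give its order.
|Gal(Q(zeta_2886)/Q)| = phi(2886) = 864; group ≅ (Z/2886Z)^* ≅ Z/2Z × Z/12Z × Z/36Z

The n-th cyclotomic polynomial Φ_2886(x) is the minimal polynomial of zeta_2886 over Q and has degree phi(2886) = 864. So Q(zeta_2886) is a degree-864 Galois extension with Galois group (Z/2886Z)^*. By CRT, (Z/2886Z)^* ≅ (Z/2Z)^* × (Z/3Z)^* × (Z/13Z)^* × (Z/37Z)^*. Each prime-power unit group is (Z/2Z)^* ≅ trivial group (order 1); (Z/3Z)^* ≅ Z/2Z; (Z/13Z)^* ≅ Z/12Z; (Z/37Z)^* ≅ Z/36Z. Hence Gal(Q(zeta_2886)/Q) ≅ Z/2Z × Z/12Z × Z/36Z.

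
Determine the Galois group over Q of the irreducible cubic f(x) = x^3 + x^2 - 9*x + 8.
Gal(K/Q) = S_3 (symmetric group of order 6)

Compute the discriminant of x^3 + (1)*x^2 + (-9)*x + (8): Δ = -59. Since Δ is not a rational square, the Galois group is not contained in A_3; it must be the full S_3 (irreducibility of the cubic rules out anything smaller).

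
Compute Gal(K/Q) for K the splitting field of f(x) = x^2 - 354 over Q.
Gal(K/Q) = Z/2Z (cyclic of order 2)

x^2 - 354 is irreducible over Q since 354 is not a rational square. The splitting field Q(sqrt(354)) has degree 2 over Q, and its unique nontrivial automorphism is sqrt(354) ↦ -sqrt(354). Hence Gal(Q(sqrt(354))/Q) = Z/2Z.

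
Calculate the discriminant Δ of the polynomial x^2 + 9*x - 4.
Δ = 97

For a quadratic a x^2 + b x + c the discriminant is Δ = b^2 - 4ac = (9)^2 - 4*(1)*(-4) = 81 - (-16) = 97.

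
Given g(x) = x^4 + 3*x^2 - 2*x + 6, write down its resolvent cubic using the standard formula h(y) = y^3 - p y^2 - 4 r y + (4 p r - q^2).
h(y) = y^3 - 3*y^2 - 24*y + 68

Identify coefficients: p = 3, q = -2, r = 6.
Plug into h(y) = y^3 - p y^2 - 4 r y + (4 p r - q^2):
  h(y) = y^3 - (3) y^2 - 4*(6) y + (4*(3)*(6) - (-2)^2)
       = y^3 + (-3) y^2 + (-24) y + (68).
Simplifying: h(y) = y^3 - 3*y^2 - 24*y + 68.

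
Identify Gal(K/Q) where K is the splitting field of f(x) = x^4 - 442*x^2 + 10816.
Gal(K/Q) = Z/2Z (cyclic of order 2)

f factors as (x^2 - 26)(x^2 - 416), so the splitting field is K = Q(sqrt(26), sqrt(416)). The squarefree part of 26 is 26 and the squarefree part of 416 is also 26, so sqrt(26) and sqrt(416) are both rational multiples of sqrt(26). Hence Q(sqrt(26)) = Q(sqrt(416)) = Q(sqrt(26)), and the splitting field collapses to a single degree-2 extension with Galois group Z/2Z.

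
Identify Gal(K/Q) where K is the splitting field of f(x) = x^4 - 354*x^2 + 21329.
Gal(K/Q) = V_4 (Klein four-group, Z/2Z × Z/2Z)

f factors as (x^2 - 77)(x^2 - 277), so the splitting field is K = Q(sqrt(77), sqrt(277)). The elements 77, 277, 21329 are all non-squares in Q, so sqrt(77) and sqrt(277) generate independent quadratic extensions. Thus [K:Q] = 4 and Gal(K/Q) is generated by the two order-2 automorphisms sqrt(77) ↦ -sqrt(77) and sqrt(277) ↦ -sqrt(277), giving V_4.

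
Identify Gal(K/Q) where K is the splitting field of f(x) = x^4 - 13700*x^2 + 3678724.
Gal(K/Q) = Z/2Z (cyclic of order 2)

f factors as (x^2 - 274)(x^2 - 13426), so the splitting field is K = Q(sqrt(274), sqrt(13426)). The squarefree part of 274 is 274 and the squarefree part of 13426 is also 274, so sqrt(274) and sqrt(13426) are both rational multiples of sqrt(274). Hence Q(sqrt(274)) = Q(sqrt(13426)) = Q(sqrt(274)), and the splitting field collapses to a single degree-2 extension with Galois group Z/2Z.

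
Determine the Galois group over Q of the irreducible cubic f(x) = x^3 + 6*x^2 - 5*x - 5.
Gal(K/Q) = S_3 (symmetric group of order 6)

Compute the discriminant of x^3 + (6)*x^2 + (-5)*x + (-5): Δ = 7745. Since Δ is not a rational square, the Galois group is not contained in A_3; it must be the full S_3 (irreducibility of the cubic rules out anything smaller).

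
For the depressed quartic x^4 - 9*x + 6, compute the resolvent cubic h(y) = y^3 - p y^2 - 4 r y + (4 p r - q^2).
h(y) = y^3 - 24*y - 81

Identify coefficients: p = 0, q = -9, r = 6.
Plug into h(y) = y^3 - p y^2 - 4 r y + (4 p r - q^2):
  h(y) = y^3 - (0) y^2 - 4*(6) y + (4*(0)*(6) - (-9)^2)
       = y^3 + (0) y^2 + (-24) y + (-81).
Simplifying: h(y) = y^3 - 24*y - 81.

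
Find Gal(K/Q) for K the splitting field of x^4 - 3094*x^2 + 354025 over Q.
Gal(K/Q) = Z/2Z (cyclic of order 2)

f factors as (x^2 - 2975)(x^2 - 119), so the splitting field is K = Q(sqrt(2975), sqrt(119)). The squarefree part of 2975 is 119 and the squarefree part of 119 is also 119, so sqrt(2975) and sqrt(119) are both rational multiples of sqrt(119). Hence Q(sqrt(2975)) = Q(sqrt(119)) = Q(sqrt(119)), and the splitting field collapses to a single degree-2 extension with Galois group Z/2Z.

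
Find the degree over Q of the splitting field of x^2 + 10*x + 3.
[K:Q] = 2

The discriminant of x^2 + (10)*x + (3) is b^2 - 4c = 100 - (12) = 88. Since 88 is not a perfect square in Q, the polynomial is irreducible over Q. Its two roots generate a degree-2 extension, so [K:Q] = 2.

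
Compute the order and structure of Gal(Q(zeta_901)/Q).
|Gal(Q(zeta_901)/Q)| = phi(901) = 832; group ≅ (Z/901Z)^* ≅ Z/16Z × Z/52Z

The n-th cyclotomic polynomial Φ_901(x) is the minimal polynomial of zeta_901 over Q and has degree phi(901) = 832. So Q(zeta_901) is a degree-832 Galois extension with Galois group (Z/901Z)^*. By CRT, (Z/901Z)^* ≅ (Z/17Z)^* × (Z/53Z)^*. Each prime-power unit group is (Z/17Z)^* ≅ Z/16Z; (Z/53Z)^* ≅ Z/52Z. Hence Gal(Q(zeta_901)/Q) ≅ Z/16Z × Z/52Z.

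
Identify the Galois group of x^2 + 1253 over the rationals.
Gal(K/Q) = Z/2Z (cyclic of order 2)

x^2 + 1253 is irreducible over Q since -1253 is not a rational square. The splitting field Q(sqrt(-1253)) has degree 2 over Q, and its unique nontrivial automorphism is sqrt(-1253) ↦ -sqrt(-1253). Hence Gal(Q(sqrt(-1253))/Q) = Z/2Z.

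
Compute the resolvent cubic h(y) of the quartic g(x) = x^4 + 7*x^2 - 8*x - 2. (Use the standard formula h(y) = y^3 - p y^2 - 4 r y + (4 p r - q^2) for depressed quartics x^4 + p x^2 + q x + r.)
h(y) = y^3 - 7*y^2 + 8*y - 120

Identify coefficients: p = 7, q = -8, r = -2.
Plug into h(y) = y^3 - p y^2 - 4 r y + (4 p r - q^2):
  h(y) = y^3 - (7) y^2 - 4*(-2) y + (4*(7)*(-2) - (-8)^2)
       = y^3 + (-7) y^2 + (8) y + (-120).
Simplifying: h(y) = y^3 - 7*y^2 + 8*y - 120.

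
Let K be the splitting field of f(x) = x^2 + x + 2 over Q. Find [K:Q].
[K:Q] = 2

The discriminant of x^2 + (1)*x + (2) is b^2 - 4c = 1 - (8) = -7. Since -7 is not a perfect square in Q, the polynomial is irreducible over Q. Its two roots generate a degree-2 extension, so [K:Q] = 2.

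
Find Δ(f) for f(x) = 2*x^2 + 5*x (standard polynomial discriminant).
Δ = 25

For a quadratic a x^2 + b x + c the discriminant is Δ = b^2 - 4ac = (5)^2 - 4*(2)*(0) = 25 - (0) = 25.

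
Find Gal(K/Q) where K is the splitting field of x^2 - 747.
Gal(K/Q) = Z/2Z (cyclic of order 2)

x^2 - 747 is irreducible over Q since 747 is not a rational square. The splitting field Q(sqrt(747)) has degree 2 over Q, and its unique nontrivial automorphism is sqrt(747) ↦ -sqrt(747). Hence Gal(Q(sqrt(747))/Q) = Z/2Z.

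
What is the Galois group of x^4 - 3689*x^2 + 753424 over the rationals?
Gal(K/Q) = Z/2Z (cyclic of order 2)

f factors as (x^2 - 217)(x^2 - 3472), so the splitting field is K = Q(sqrt(217), sqrt(3472)). The squarefree part of 217 is 217 and the squarefree part of 3472 is also 217, so sqrt(217) and sqrt(3472) are both rational multiples of sqrt(217). Hence Q(sqrt(217)) = Q(sqrt(3472)) = Q(sqrt(217)), and the splitting field collapses to a single degree-2 extension with Galois group Z/2Z.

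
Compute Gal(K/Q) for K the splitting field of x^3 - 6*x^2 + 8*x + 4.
Gal(K/Q) = S_3 (symmetric group of order 6)

Compute the discriminant of x^3 + (-6)*x^2 + (8)*x + (4): Δ = -176. Since Δ is not a rational square, the Galois group is not contained in A_3; it must be the full S_3 (irreducibility of the cubic rules out anything smaller).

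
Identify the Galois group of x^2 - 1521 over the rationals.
Gal(K/Q) = trivial group (order 1)

x^2 - 1521 factors as (x - 39)(x + 39) over Q, so its splitting field is Q itself and the Galois group is trivial.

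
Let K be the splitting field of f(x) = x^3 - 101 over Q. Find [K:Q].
[K:Q] = 6

x^3 - 101 has one real root r = 101^(1/3) and two complex roots r*zeta_3, r*zeta_3^2 where zeta_3 = e^(2*pi*i/3). The splitting field is Q(r, zeta_3). [Q(r):Q] = 3 and [Q(zeta_3):Q] = 2 with gcd = 1, so [Q(r, zeta_3):Q] = 3 * 2 = 6.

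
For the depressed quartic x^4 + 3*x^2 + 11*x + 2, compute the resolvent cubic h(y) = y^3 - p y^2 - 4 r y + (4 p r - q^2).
h(y) = y^3 - 3*y^2 - 8*y - 97

Identify coefficients: p = 3, q = 11, r = 2.
Plug into h(y) = y^3 - p y^2 - 4 r y + (4 p r - q^2):
  h(y) = y^3 - (3) y^2 - 4*(2) y + (4*(3)*(2) - (11)^2)
       = y^3 + (-3) y^2 + (-8) y + (-97).
Simplifying: h(y) = y^3 - 3*y^2 - 8*y - 97.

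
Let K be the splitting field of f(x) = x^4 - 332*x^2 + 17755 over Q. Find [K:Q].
[K:Q] = 4

f factors as (x^2 - 265)(x^2 - 67); the splitting field is K = Q(sqrt(265), sqrt(67)). Since 265, 67, and 17755 are all non-squares in Q, the three subfields Q(sqrt(265)), Q(sqrt(67)), Q(sqrt(17755)) are distinct degree-2 extensions, so [K:Q] = 4 (Klein four Galois group).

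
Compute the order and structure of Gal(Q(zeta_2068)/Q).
|Gal(Q(zeta_2068)/Q)| = phi(2068) = 920; group ≅ (Z/2068Z)^* ≅ Z/2Z × Z/10Z × Z/46Z

The n-th cyclotomic polynomial Φ_2068(x) is the minimal polynomial of zeta_2068 over Q and has degree phi(2068) = 920. So Q(zeta_2068) is a degree-920 Galois extension with Galois group (Z/2068Z)^*. By CRT, (Z/2068Z)^* ≅ (Z/4Z)^* × (Z/11Z)^* × (Z/47Z)^*. Each prime-power unit group is (Z/4Z)^* ≅ Z/2Z; (Z/11Z)^* ≅ Z/10Z; (Z/47Z)^* ≅ Z/46Z. Hence Gal(Q(zeta_2068)/Q) ≅ Z/2Z × Z/10Z × Z/46Z.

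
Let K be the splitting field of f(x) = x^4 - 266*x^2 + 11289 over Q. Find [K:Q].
[K:Q] = 4

f factors as (x^2 - 213)(x^2 - 53); the splitting field is K = Q(sqrt(213), sqrt(53)). Since 213, 53, and 11289 are all non-squares in Q, the three subfields Q(sqrt(213)), Q(sqrt(53)), Q(sqrt(11289)) are distinct degree-2 extensions, so [K:Q] = 4 (Klein four Galois group).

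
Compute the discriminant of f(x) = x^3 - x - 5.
Δ = -671

For a depressed cubic x^3 + p x + q the discriminant is Δ = -4 p^3 - 27 q^2 = -4*(-1)^3 - 27*(-5)^2 = 4 - 675 = -671.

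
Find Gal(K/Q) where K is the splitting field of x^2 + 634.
Gal(K/Q) = Z/2Z (cyclic of order 2)

x^2 + 634 is irreducible over Q since -634 is not a rational square. The splitting field Q(sqrt(-634)) has degree 2 over Q, and its unique nontrivial automorphism is sqrt(-634) ↦ -sqrt(-634). Hence Gal(Q(sqrt(-634))/Q) = Z/2Z.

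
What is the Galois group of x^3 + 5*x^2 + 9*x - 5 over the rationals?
Gal(K/Q) = S_3 (symmetric group of order 6)

Compute the discriminant of x^3 + (5)*x^2 + (9)*x + (-5): Δ = -3116. Since Δ is not a rational square, the Galois group is not contained in A_3; it must be the full S_3 (irreducibility of the cubic rules out anything smaller).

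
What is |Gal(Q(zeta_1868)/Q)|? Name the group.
|Gal(Q(zeta_1868)/Q)| = phi(1868) = 932; group ≅ (Z/1868Z)^* ≅ Z/2Z × Z/466Z

The n-th cyclotomic polynomial Φ_1868(x) is the minimal polynomial of zeta_1868 over Q and has degree phi(1868) = 932. So Q(zeta_1868) is a degree-932 Galois extension with Galois group (Z/1868Z)^*. By CRT, (Z/1868Z)^* ≅ (Z/4Z)^* × (Z/467Z)^*. Each prime-power unit group is (Z/4Z)^* ≅ Z/2Z; (Z/467Z)^* ≅ Z/466Z. Hence Gal(Q(zeta_1868)/Q) ≅ Z/2Z × Z/466Z.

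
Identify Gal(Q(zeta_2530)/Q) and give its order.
|Gal(Q(zeta_2530)/Q)| = phi(2530) = 880; group ≅ (Z/2530Z)^* ≅ Z/4Z × Z/10Z × Z/22Z

The n-th cyclotomic polynomial Φ_2530(x) is the minimal polynomial of zeta_2530 over Q and has degree phi(2530) = 880. So Q(zeta_2530) is a degree-880 Galois extension with Galois group (Z/2530Z)^*. By CRT, (Z/2530Z)^* ≅ (Z/2Z)^* × (Z/5Z)^* × (Z/11Z)^* × (Z/23Z)^*. Each prime-power unit group is (Z/2Z)^* ≅ trivial group (order 1); (Z/5Z)^* ≅ Z/4Z; (Z/11Z)^* ≅ Z/10Z; (Z/23Z)^* ≅ Z/22Z. Hence Gal(Q(zeta_2530)/Q) ≅ Z/4Z × Z/10Z × Z/22Z.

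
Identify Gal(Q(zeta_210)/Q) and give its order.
|Gal(Q(zeta_210)/Q)| = phi(210) = 48; group ≅ (Z/210Z)^* ≅ Z/2Z × Z/4Z × Z/6Z

The n-th cyclotomic polynomial Φ_210(x) is the minimal polynomial of zeta_210 over Q and has degree phi(210) = 48. So Q(zeta_210) is a degree-48 Galois extension with Galois group (Z/210Z)^*. By CRT, (Z/210Z)^* ≅ (Z/2Z)^* × (Z/3Z)^* × (Z/5Z)^* × (Z/7Z)^*. Each prime-power unit group is (Z/2Z)^* ≅ trivial group (order 1); (Z/3Z)^* ≅ Z/2Z; (Z/5Z)^* ≅ Z/4Z; (Z/7Z)^* ≅ Z/6Z. Hence Gal(Q(zeta_210)/Q) ≅ Z/2Z × Z/4Z × Z/6Z.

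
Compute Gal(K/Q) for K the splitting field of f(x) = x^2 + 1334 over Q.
Gal(K/Q) = Z/2Z (cyclic of order 2)

x^2 + 1334 is irreducible over Q since -1334 is not a rational square. The splitting field Q(sqrt(-1334)) has degree 2 over Q, and its unique nontrivial automorphism is sqrt(-1334) ↦ -sqrt(-1334). Hence Gal(Q(sqrt(-1334))/Q) = Z/2Z.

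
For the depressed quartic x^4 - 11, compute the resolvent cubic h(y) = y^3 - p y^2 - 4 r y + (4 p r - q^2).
h(y) = y^3 + 44*y

Identify coefficients: p = 0, q = 0, r = -11.
Plug into h(y) = y^3 - p y^2 - 4 r y + (4 p r - q^2):
  h(y) = y^3 - (0) y^2 - 4*(-11) y + (4*(0)*(-11) - (0)^2)
       = y^3 + (0) y^2 + (44) y + (0).
Simplifying: h(y) = y^3 + 44*y.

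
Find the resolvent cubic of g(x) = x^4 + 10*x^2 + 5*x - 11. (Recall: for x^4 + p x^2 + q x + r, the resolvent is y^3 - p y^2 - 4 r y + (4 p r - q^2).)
h(y) = y^3 - 10*y^2 + 44*y - 465

Identify coefficients: p = 10, q = 5, r = -11.
Plug into h(y) = y^3 - p y^2 - 4 r y + (4 p r - q^2):
  h(y) = y^3 - (10) y^2 - 4*(-11) y + (4*(10)*(-11) - (5)^2)
       = y^3 + (-10) y^2 + (44) y + (-465).
Simplifying: h(y) = y^3 - 10*y^2 + 44*y - 465.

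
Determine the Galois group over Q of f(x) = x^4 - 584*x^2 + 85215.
Gal(K/Q) = V_4 (Klein four-group, Z/2Z × Z/2Z)

f factors as (x^2 - 285)(x^2 - 299), so the splitting field is K = Q(sqrt(285), sqrt(299)). The elements 285, 299, 85215 are all non-squares in Q, so sqrt(285) and sqrt(299) generate independent quadratic extensions. Thus [K:Q] = 4 and Gal(K/Q) is generated by the two order-2 automorphisms sqrt(285) ↦ -sqrt(285) and sqrt(299) ↦ -sqrt(299), giving V_4.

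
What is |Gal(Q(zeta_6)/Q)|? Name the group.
|Gal(Q(zeta_6)/Q)| = phi(6) = 2; group ≅ (Z/6Z)^* ≅ Z/2Z

The n-th cyclotomic polynomial Φ_6(x) is the minimal polynomial of zeta_6 over Q and has degree phi(6) = 2. So Q(zeta_6) is a degree-2 Galois extension with Galois group (Z/6Z)^*. By CRT, (Z/6Z)^* ≅ (Z/2Z)^* × (Z/3Z)^*. Each prime-power unit group is (Z/2Z)^* ≅ trivial group (order 1); (Z/3Z)^* ≅ Z/2Z. Hence Gal(Q(zeta_6)/Q) ≅ Z/2Z.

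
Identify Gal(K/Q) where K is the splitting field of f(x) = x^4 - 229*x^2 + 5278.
Gal(K/Q) = V_4 (Klein four-group, Z/2Z × Z/2Z)

f factors as (x^2 - 203)(x^2 - 26), so the splitting field is K = Q(sqrt(203), sqrt(26)). The elements 203, 26, 5278 are all non-squares in Q, so sqrt(203) and sqrt(26) generate independent quadratic extensions. Thus [K:Q] = 4 and Gal(K/Q) is generated by the two order-2 automorphisms sqrt(203) ↦ -sqrt(203) and sqrt(26) ↦ -sqrt(26), giving V_4.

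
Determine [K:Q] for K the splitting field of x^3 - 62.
[K:Q] = 6

x^3 - 62 has one real root r = 62^(1/3) and two complex roots r*zeta_3, r*zeta_3^2 where zeta_3 = e^(2*pi*i/3). The splitting field is Q(r, zeta_3). [Q(r):Q] = 3 and [Q(zeta_3):Q] = 2 with gcd = 1, so [Q(r, zeta_3):Q] = 3 * 2 = 6.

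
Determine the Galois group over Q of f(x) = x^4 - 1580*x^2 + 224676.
Gal(K/Q) = Z/2Z (cyclic of order 2)

f factors as (x^2 - 1422)(x^2 - 158), so the splitting field is K = Q(sqrt(1422), sqrt(158)). The squarefree part of 1422 is 158 and the squarefree part of 158 is also 158, so sqrt(1422) and sqrt(158) are both rational multiples of sqrt(158). Hence Q(sqrt(1422)) = Q(sqrt(158)) = Q(sqrt(158)), and the splitting field collapses to a single degree-2 extension with Galois group Z/2Z.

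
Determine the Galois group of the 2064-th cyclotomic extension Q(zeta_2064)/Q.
|Gal(Q(zeta_2064)/Q)| = phi(2064) = 672; group ≅ (Z/2064Z)^* ≅ Z/2Z × Z/2Z × Z/4Z × Z/42Z

The n-th cyclotomic polynomial Φ_2064(x) is the minimal polynomial of zeta_2064 over Q and has degree phi(2064) = 672. So Q(zeta_2064) is a degree-672 Galois extension with Galois group (Z/2064Z)^*. By CRT, (Z/2064Z)^* ≅ (Z/16Z)^* × (Z/3Z)^* × (Z/43Z)^*. Each prime-power unit group is (Z/16Z)^* ≅ Z/2Z × Z/4Z; (Z/3Z)^* ≅ Z/2Z; (Z/43Z)^* ≅ Z/42Z. Hence Gal(Q(zeta_2064)/Q) ≅ Z/2Z × Z/2Z × Z/4Z × Z/42Z.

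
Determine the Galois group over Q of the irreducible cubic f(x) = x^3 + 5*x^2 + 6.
Gal(K/Q) = S_3 (symmetric group of order 6)

Compute the discriminant of x^3 + (5)*x^2 + (0)*x + (6): Δ = -3972. Since Δ is not a rational square, the Galois group is not contained in A_3; it must be the full S_3 (irreducibility of the cubic rules out anything smaller).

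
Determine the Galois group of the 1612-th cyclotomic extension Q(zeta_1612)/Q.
|Gal(Q(zeta_1612)/Q)| = phi(1612) = 720; group ≅ (Z/1612Z)^* ≅ Z/2Z × Z/12Z × Z/30Z

The n-th cyclotomic polynomial Φ_1612(x) is the minimal polynomial of zeta_1612 over Q and has degree phi(1612) = 720. So Q(zeta_1612) is a degree-720 Galois extension with Galois group (Z/1612Z)^*. By CRT, (Z/1612Z)^* ≅ (Z/4Z)^* × (Z/13Z)^* × (Z/31Z)^*. Each prime-power unit group is (Z/4Z)^* ≅ Z/2Z; (Z/13Z)^* ≅ Z/12Z; (Z/31Z)^* ≅ Z/30Z. Hence Gal(Q(zeta_1612)/Q) ≅ Z/2Z × Z/12Z × Z/30Z.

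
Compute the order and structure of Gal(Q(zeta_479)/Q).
|Gal(Q(zeta_479)/Q)| = phi(479) = 478; group ≅ (Z/479Z)^* ≅ Z/478Z

The n-th cyclotomic polynomial Φ_479(x) is the minimal polynomial of zeta_479 over Q and has degree phi(479) = 478. So Q(zeta_479) is a degree-478 Galois extension with Galois group (Z/479Z)^*. (Z/479Z)^* is cyclic since 479 is an odd prime power (or 4). Hence Gal(Q(zeta_479)/Q) ≅ Z/478Z.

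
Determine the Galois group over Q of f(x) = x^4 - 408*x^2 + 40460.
Gal(K/Q) = V_4 (Klein four-group, Z/2Z × Z/2Z)

f factors as (x^2 - 170)(x^2 - 238), so the splitting field is K = Q(sqrt(170), sqrt(238)). The elements 170, 238, 40460 are all non-squares in Q, so sqrt(170) and sqrt(238) generate independent quadratic extensions. Thus [K:Q] = 4 and Gal(K/Q) is generated by the two order-2 automorphisms sqrt(170) ↦ -sqrt(170) and sqrt(238) ↦ -sqrt(238), giving V_4.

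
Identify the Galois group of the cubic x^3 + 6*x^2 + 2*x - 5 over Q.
Gal(K/Q) = S_3 (symmetric group of order 6)

Compute the discriminant of x^3 + (6)*x^2 + (2)*x + (-5): Δ = 2677. Since Δ is not a rational square, the Galois group is not contained in A_3; it must be the full S_3 (irreducibility of the cubic rules out anything smaller).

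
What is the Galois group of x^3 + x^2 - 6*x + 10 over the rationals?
Gal(K/Q) = S_3 (symmetric group of order 6)

Compute the discriminant of x^3 + (1)*x^2 + (-6)*x + (10): Δ = -2920. Since Δ is not a rational square, the Galois group is not contained in A_3; it must be the full S_3 (irreducibility of the cubic rules out anything smaller).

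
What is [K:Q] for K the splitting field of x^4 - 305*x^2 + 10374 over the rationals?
[K:Q] = 4

f factors as (x^2 - 266)(x^2 - 39); the splitting field is K = Q(sqrt(266), sqrt(39)). Since 266, 39, and 10374 are all non-squares in Q, the three subfields Q(sqrt(266)), Q(sqrt(39)), Q(sqrt(10374)) are distinct degree-2 extensions, so [K:Q] = 4 (Klein four Galois group).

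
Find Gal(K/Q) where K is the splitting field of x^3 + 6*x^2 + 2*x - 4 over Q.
Gal(K/Q) = S_3 (symmetric group of order 6)

Compute the discriminant of x^3 + (6)*x^2 + (2)*x + (-4): Δ = 2272. Since Δ is not a rational square, the Galois group is not contained in A_3; it must be the full S_3 (irreducibility of the cubic rules out anything smaller).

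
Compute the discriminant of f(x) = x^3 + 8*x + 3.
Δ = -2291

For x^3 + a x^2 + b x + c the discriminant is Δ = 18 a b c - 4 a^3 c + a^2 b^2 - 4 b^3 - 27 c^2.
Plug a = 0, b = 8, c = 3:
  18*(0)*(8)*(3) - 4*(0)^3*(3) + (0)^2*(8)^2 - 4*(8)^3 - 27*(3)^2
  = 0 + (0) + 0 + (-2048) + (-243)
  = -2291.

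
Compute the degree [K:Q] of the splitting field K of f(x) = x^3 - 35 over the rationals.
[K:Q] = 6

x^3 - 35 has one real root r = 35^(1/3) and two complex roots r*zeta_3, r*zeta_3^2 where zeta_3 = e^(2*pi*i/3). The splitting field is Q(r, zeta_3). [Q(r):Q] = 3 and [Q(zeta_3):Q] = 2 with gcd = 1, so [Q(r, zeta_3):Q] = 3 * 2 = 6.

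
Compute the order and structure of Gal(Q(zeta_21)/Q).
|Gal(Q(zeta_21)/Q)| = phi(21) = 12; group ≅ (Z/21Z)^* ≅ Z/2Z × Z/6Z

The n-th cyclotomic polynomial Φ_21(x) is the minimal polynomial of zeta_21 over Q and has degree phi(21) = 12. So Q(zeta_21) is a degree-12 Galois extension with Galois group (Z/21Z)^*. By CRT, (Z/21Z)^* ≅ (Z/3Z)^* × (Z/7Z)^*. Each prime-power unit group is (Z/3Z)^* ≅ Z/2Z; (Z/7Z)^* ≅ Z/6Z. Hence Gal(Q(zeta_21)/Q) ≅ Z/2Z × Z/6Z.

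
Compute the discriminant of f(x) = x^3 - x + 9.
Δ = -2183

For a depressed cubic x^3 + p x + q the discriminant is Δ = -4 p^3 - 27 q^2 = -4*(-1)^3 - 27*(9)^2 = 4 - 2187 = -2183.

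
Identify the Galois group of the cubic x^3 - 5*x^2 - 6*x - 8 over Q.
Gal(K/Q) = S_3 (symmetric group of order 6)

Compute the discriminant of x^3 + (-5)*x^2 + (-6)*x + (-8): Δ = -8284. Since Δ is not a rational square, the Galois group is not contained in A_3; it must be the full S_3 (irreducibility of the cubic rules out anything smaller).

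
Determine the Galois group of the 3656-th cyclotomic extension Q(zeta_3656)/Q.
|Gal(Q(zeta_3656)/Q)| = phi(3656) = 1824; group ≅ (Z/3656Z)^* ≅ Z/2Z × Z/2Z × Z/456Z

The n-th cyclotomic polynomial Φ_3656(x) is the minimal polynomial of zeta_3656 over Q and has degree phi(3656) = 1824. So Q(zeta_3656) is a degree-1824 Galois extension with Galois group (Z/3656Z)^*. By CRT, (Z/3656Z)^* ≅ (Z/8Z)^* × (Z/457Z)^*. Each prime-power unit group is (Z/8Z)^* ≅ Z/2Z × Z/2Z; (Z/457Z)^* ≅ Z/456Z. Hence Gal(Q(zeta_3656)/Q) ≅ Z/2Z × Z/2Z × Z/456Z.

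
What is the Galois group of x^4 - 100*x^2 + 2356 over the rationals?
Gal(K/Q) = V_4 (Klein four-group, Z/2Z × Z/2Z)

f factors as (x^2 - 62)(x^2 - 38), so the splitting field is K = Q(sqrt(62), sqrt(38)). The elements 62, 38, 2356 are all non-squares in Q, so sqrt(62) and sqrt(38) generate independent quadratic extensions. Thus [K:Q] = 4 and Gal(K/Q) is generated by the two order-2 automorphisms sqrt(62) ↦ -sqrt(62) and sqrt(38) ↦ -sqrt(38), giving V_4.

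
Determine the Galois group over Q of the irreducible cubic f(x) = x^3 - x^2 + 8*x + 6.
Gal(K/Q) = S_3 (symmetric group of order 6)

Compute the discriminant of x^3 + (-1)*x^2 + (8)*x + (6): Δ = -3796. Since Δ is not a rational square, the Galois group is not contained in A_3; it must be the full S_3 (irreducibility of the cubic rules out anything smaller).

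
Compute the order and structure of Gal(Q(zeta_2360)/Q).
|Gal(Q(zeta_2360)/Q)| = phi(2360) = 928; group ≅ (Z/2360Z)^* ≅ Z/2Z × Z/2Z × Z/4Z × Z/58Z

The n-th cyclotomic polynomial Φ_2360(x) is the minimal polynomial of zeta_2360 over Q and has degree phi(2360) = 928. So Q(zeta_2360) is a degree-928 Galois extension with Galois group (Z/2360Z)^*. By CRT, (Z/2360Z)^* ≅ (Z/8Z)^* × (Z/5Z)^* × (Z/59Z)^*. Each prime-power unit group is (Z/8Z)^* ≅ Z/2Z × Z/2Z; (Z/5Z)^* ≅ Z/4Z; (Z/59Z)^* ≅ Z/58Z. Hence Gal(Q(zeta_2360)/Q) ≅ Z/2Z × Z/2Z × Z/4Z × Z/58Z.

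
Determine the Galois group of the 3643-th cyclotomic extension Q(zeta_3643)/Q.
|Gal(Q(zeta_3643)/Q)| = phi(3643) = 3642; group ≅ (Z/3643Z)^* ≅ Z/3642Z

The n-th cyclotomic polynomial Φ_3643(x) is the minimal polynomial of zeta_3643 over Q and has degree phi(3643) = 3642. So Q(zeta_3643) is a degree-3642 Galois extension with Galois group (Z/3643Z)^*. (Z/3643Z)^* is cyclic since 3643 is an odd prime power (or 4). Hence Gal(Q(zeta_3643)/Q) ≅ Z/3642Z.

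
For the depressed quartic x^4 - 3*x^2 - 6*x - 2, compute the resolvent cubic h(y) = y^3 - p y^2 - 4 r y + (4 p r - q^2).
h(y) = y^3 + 3*y^2 + 8*y - 12

Identify coefficients: p = -3, q = -6, r = -2.
Plug into h(y) = y^3 - p y^2 - 4 r y + (4 p r - q^2):
  h(y) = y^3 - (-3) y^2 - 4*(-2) y + (4*(-3)*(-2) - (-6)^2)
       = y^3 + (3) y^2 + (8) y + (-12).
Simplifying: h(y) = y^3 + 3*y^2 + 8*y - 12.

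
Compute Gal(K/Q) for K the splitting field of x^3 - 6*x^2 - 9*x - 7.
Gal(K/Q) = S_3 (symmetric group of order 6)

Compute the discriminant of x^3 + (-6)*x^2 + (-9)*x + (-7): Δ = -8343. Since Δ is not a rational square, the Galois group is not contained in A_3; it must be the full S_3 (irreducibility of the cubic rules out anything smaller).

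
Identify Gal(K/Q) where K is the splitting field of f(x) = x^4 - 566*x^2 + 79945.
Gal(K/Q) = V_4 (Klein four-group, Z/2Z × Z/2Z)

f factors as (x^2 - 271)(x^2 - 295), so the splitting field is K = Q(sqrt(271), sqrt(295)). The elements 271, 295, 79945 are all non-squares in Q, so sqrt(271) and sqrt(295) generate independent quadratic extensions. Thus [K:Q] = 4 and Gal(K/Q) is generated by the two order-2 automorphisms sqrt(271) ↦ -sqrt(271) and sqrt(295) ↦ -sqrt(295), giving V_4.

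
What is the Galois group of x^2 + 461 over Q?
Gal(K/Q) = Z/2Z (cyclic of order 2)

x^2 + 461 is irreducible over Q since -461 is not a rational square. The splitting field Q(sqrt(-461)) has degree 2 over Q, and its unique nontrivial automorphism is sqrt(-461) ↦ -sqrt(-461). Hence Gal(Q(sqrt(-461))/Q) = Z/2Z.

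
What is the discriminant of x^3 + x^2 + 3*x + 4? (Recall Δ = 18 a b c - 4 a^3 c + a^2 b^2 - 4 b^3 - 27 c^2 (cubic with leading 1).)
Δ = -331

For x^3 + a x^2 + b x + c the discriminant is Δ = 18 a b c - 4 a^3 c + a^2 b^2 - 4 b^3 - 27 c^2.
Plug a = 1, b = 3, c = 4:
  18*(1)*(3)*(4) - 4*(1)^3*(4) + (1)^2*(3)^2 - 4*(3)^3 - 27*(4)^2
  = 216 + (-16) + 9 + (-108) + (-432)
  = -331.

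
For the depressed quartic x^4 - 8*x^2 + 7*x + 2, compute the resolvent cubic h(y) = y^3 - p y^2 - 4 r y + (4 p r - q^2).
h(y) = y^3 + 8*y^2 - 8*y - 113

Identify coefficients: p = -8, q = 7, r = 2.
Plug into h(y) = y^3 - p y^2 - 4 r y + (4 p r - q^2):
  h(y) = y^3 - (-8) y^2 - 4*(2) y + (4*(-8)*(2) - (7)^2)
       = y^3 + (8) y^2 + (-8) y + (-113).
Simplifying: h(y) = y^3 + 8*y^2 - 8*y - 113.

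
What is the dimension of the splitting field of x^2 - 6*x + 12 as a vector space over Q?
[K:Q] = 2

The discriminant of x^2 + (-6)*x + (12) is b^2 - 4c = 36 - (48) = -12. Since -12 is not a perfect square in Q, the polynomial is irreducible over Q. Its two roots generate a degree-2 extension, so [K:Q] = 2.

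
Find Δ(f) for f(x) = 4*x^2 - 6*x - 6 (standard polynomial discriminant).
Δ = 132

For a quadratic a x^2 + b x + c the discriminant is Δ = b^2 - 4ac = (-6)^2 - 4*(4)*(-6) = 36 - (-96) = 132.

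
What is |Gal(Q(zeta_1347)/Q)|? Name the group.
|Gal(Q(zeta_1347)/Q)| = phi(1347) = 896; group ≅ (Z/1347Z)^* ≅ Z/2Z × Z/448Z

The n-th cyclotomic polynomial Φ_1347(x) is the minimal polynomial of zeta_1347 over Q and has degree phi(1347) = 896. So Q(zeta_1347) is a degree-896 Galois extension with Galois group (Z/1347Z)^*. By CRT, (Z/1347Z)^* ≅ (Z/3Z)^* × (Z/449Z)^*. Each prime-power unit group is (Z/3Z)^* ≅ Z/2Z; (Z/449Z)^* ≅ Z/448Z. Hence Gal(Q(zeta_1347)/Q) ≅ Z/2Z × Z/448Z.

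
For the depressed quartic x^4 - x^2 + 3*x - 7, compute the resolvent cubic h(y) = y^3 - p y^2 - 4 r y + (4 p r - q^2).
h(y) = y^3 + y^2 + 28*y + 19

Identify coefficients: p = -1, q = 3, r = -7.
Plug into h(y) = y^3 - p y^2 - 4 r y + (4 p r - q^2):
  h(y) = y^3 - (-1) y^2 - 4*(-7) y + (4*(-1)*(-7) - (3)^2)
       = y^3 + (1) y^2 + (28) y + (19).
Simplifying: h(y) = y^3 + y^2 + 28*y + 19.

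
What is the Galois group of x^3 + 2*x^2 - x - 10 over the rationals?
Gal(K/Q) = S_3 (symmetric group of order 6)

Compute the discriminant of x^3 + (2)*x^2 + (-1)*x + (-10): Δ = -2012. Since Δ is not a rational square, the Galois group is not contained in A_3; it must be the full S_3 (irreducibility of the cubic rules out anything smaller).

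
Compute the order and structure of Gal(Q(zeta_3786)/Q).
|Gal(Q(zeta_3786)/Q)| = phi(3786) = 1260; group ≅ (Z/3786Z)^* ≅ Z/2Z × Z/630Z

The n-th cyclotomic polynomial Φ_3786(x) is the minimal polynomial of zeta_3786 over Q and has degree phi(3786) = 1260. So Q(zeta_3786) is a degree-1260 Galois extension with Galois group (Z/3786Z)^*. By CRT, (Z/3786Z)^* ≅ (Z/2Z)^* × (Z/3Z)^* × (Z/631Z)^*. Each prime-power unit group is (Z/2Z)^* ≅ trivial group (order 1); (Z/3Z)^* ≅ Z/2Z; (Z/631Z)^* ≅ Z/630Z. Hence Gal(Q(zeta_3786)/Q) ≅ Z/2Z × Z/630Z.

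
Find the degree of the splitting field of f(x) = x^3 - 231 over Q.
[K:Q] = 6

x^3 - 231 has one real root r = 231^(1/3) and two complex roots r*zeta_3, r*zeta_3^2 where zeta_3 = e^(2*pi*i/3). The splitting field is Q(r, zeta_3). [Q(r):Q] = 3 and [Q(zeta_3):Q] = 2 with gcd = 1, so [Q(r, zeta_3):Q] = 3 * 2 = 6.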